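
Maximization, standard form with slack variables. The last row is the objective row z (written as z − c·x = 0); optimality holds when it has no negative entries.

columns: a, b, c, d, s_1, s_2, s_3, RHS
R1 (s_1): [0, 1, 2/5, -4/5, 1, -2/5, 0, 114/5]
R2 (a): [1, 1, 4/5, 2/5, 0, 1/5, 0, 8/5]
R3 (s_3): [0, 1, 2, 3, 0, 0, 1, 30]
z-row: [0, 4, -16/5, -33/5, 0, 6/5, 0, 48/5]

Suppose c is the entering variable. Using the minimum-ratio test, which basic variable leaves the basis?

a

Column c entries and ratios — s_1: (114/5)/(2/5) = 57; a: (8/5)/(4/5) = 2; s_3: 30/2 = 15.
Smallest ratio is 2 in the row of a, so a leaves.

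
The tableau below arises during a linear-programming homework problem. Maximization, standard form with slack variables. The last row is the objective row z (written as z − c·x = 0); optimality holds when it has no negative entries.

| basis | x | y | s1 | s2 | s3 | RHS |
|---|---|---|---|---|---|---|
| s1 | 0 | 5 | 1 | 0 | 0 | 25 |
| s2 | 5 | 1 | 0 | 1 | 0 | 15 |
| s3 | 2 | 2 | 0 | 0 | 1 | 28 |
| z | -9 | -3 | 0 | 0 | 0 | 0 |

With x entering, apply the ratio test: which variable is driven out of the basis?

Column x entries and ratios — s1: 0 ≤ 0, skip; s2: 15/5 = 3; s3: 28/2 = 14.
Smallest ratio is 3 in the row of s2, so s2 leaves.

s2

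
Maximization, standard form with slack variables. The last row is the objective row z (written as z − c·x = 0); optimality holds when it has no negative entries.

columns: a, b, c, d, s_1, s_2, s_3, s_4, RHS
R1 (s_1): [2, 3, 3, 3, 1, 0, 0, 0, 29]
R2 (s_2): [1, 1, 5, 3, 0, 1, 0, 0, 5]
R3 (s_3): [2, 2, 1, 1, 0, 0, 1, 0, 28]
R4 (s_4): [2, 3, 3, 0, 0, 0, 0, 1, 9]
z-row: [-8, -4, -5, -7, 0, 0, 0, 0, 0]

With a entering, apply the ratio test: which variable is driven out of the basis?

s_4

Column a entries and ratios — s_1: 29/2 = 29/2; s_2: 5/1 = 5; s_3: 28/2 = 14; s_4: 9/2 = 9/2.
Smallest ratio is 9/2 in the row of s_4, so s_4 leaves.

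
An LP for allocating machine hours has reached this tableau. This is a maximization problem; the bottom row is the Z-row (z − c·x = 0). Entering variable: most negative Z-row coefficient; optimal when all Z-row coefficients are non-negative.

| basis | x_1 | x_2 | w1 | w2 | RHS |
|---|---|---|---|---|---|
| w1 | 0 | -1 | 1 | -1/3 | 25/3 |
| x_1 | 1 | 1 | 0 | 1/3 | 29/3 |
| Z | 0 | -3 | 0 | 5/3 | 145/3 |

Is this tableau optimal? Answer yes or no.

no

The Z-row has a negative entry -3 in column x_2, so it is not optimal.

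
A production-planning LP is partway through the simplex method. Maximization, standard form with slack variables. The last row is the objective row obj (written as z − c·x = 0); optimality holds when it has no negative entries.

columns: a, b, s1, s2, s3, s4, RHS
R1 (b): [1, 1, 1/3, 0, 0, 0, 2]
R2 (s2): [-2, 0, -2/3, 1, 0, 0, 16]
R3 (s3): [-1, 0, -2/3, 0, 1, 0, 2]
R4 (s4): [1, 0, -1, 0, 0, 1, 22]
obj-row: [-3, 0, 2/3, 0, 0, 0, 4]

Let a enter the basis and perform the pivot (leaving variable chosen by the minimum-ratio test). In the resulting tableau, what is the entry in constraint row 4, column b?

-1

Ratio test on column a — row 1: 2/1 = 2; row 2: entry -2 ≤ 0; row 3: entry -1 ≤ 0; row 4: 22/1 = 22. Minimum is 2 at row 1 (b leaves); pivot element 1.
Divide row 1 by 1; eliminate column a from the other rows.
Row 4 update in column b: 0 − 1·1 = -1.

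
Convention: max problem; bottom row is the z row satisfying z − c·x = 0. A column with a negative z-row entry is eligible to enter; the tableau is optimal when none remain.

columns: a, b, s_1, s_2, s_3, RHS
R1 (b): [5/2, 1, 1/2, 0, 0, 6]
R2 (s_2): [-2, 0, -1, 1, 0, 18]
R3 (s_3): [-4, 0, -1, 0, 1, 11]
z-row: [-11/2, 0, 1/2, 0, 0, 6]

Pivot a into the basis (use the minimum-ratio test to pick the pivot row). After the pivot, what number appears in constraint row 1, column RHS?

Ratio test on column a — row 1: 6/(5/2) = 12/5; row 2: entry -2 ≤ 0; row 3: entry -4 ≤ 0. Minimum is 12/5 at row 1 (b leaves); pivot element 5/2.
Divide row 1 by 5/2; eliminate column a from the other rows.
In the new row 1, the RHS entry is the old entry divided by the pivot: 6/(5/2) = 12/5.

12/5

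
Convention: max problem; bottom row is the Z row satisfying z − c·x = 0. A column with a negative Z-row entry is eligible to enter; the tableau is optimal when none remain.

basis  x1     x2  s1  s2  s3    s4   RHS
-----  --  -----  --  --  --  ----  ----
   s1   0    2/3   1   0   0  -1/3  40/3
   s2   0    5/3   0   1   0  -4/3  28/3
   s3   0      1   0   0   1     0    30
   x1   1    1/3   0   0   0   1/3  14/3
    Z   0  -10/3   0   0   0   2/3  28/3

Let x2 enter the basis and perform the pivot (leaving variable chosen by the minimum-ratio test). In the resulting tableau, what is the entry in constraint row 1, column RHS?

48/5

Ratio test on column x2 — row 1: (40/3)/(2/3) = 20; row 2: (28/3)/(5/3) = 28/5; row 3: 30/1 = 30; row 4: (14/3)/(1/3) = 14. Minimum is 28/5 at row 2 (s2 leaves); pivot element 5/3.
Divide row 2 by 5/3; eliminate column x2 from the other rows.
Row 1 update in column RHS: 40/3 − (2/3)·(28/5) = 48/5.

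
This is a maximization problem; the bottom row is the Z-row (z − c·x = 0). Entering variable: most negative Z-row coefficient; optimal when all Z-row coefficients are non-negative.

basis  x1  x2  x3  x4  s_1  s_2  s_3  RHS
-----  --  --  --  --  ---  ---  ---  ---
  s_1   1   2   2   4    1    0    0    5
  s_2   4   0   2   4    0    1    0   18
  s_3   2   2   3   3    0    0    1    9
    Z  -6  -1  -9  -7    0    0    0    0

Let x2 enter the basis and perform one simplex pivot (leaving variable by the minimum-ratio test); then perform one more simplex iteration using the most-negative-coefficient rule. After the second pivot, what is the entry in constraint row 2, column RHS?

13

Ratio test on column x2 — row 1: 5/2 = 5/2; row 2: entry 0 ≤ 0; row 3: 9/2 = 9/2. Minimum is 5/2 at row 1 (s_1 leaves); pivot element 2.
Divide row 1 by 2; eliminate column x2 from the other rows.
Second iteration: most negative Z-row entry is -8 in column x3, so x3 enters.
Ratio test on column x3 — row 1: (5/2)/1 = 5/2; row 2: 18/2 = 9; row 3: 4/1 = 4. Minimum is 5/2 at row 1 (x2 leaves); pivot element 1.
Divide row 1 by 1; eliminate column x3 from the other rows.
After both pivots, the entry at constraint row 2, column RHS is 13.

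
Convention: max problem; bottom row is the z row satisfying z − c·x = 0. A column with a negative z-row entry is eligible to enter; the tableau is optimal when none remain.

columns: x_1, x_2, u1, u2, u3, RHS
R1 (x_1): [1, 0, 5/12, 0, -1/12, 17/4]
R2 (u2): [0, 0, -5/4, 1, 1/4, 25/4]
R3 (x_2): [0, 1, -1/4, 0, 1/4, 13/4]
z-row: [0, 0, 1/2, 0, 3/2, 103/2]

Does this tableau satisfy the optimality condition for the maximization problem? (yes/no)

yes

Every z-row coefficient is ≥ 0, so the tableau is optimal.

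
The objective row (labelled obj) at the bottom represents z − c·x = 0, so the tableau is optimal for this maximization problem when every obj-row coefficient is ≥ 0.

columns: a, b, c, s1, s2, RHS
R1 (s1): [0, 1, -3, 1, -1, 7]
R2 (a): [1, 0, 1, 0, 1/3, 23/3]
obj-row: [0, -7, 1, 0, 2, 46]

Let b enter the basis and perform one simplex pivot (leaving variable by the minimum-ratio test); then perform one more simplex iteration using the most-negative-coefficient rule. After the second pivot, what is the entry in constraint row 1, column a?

Ratio test on column b — row 1: 7/1 = 7; row 2: entry 0 ≤ 0. Minimum is 7 at row 1 (s1 leaves); pivot element 1.
Divide row 1 by 1; eliminate column b from the other rows.
Second iteration: most negative obj-row entry is -20 in column c, so c enters.
Ratio test on column c — row 1: entry -3 ≤ 0; row 2: (23/3)/1 = 23/3. Minimum is 23/3 at row 2 (a leaves); pivot element 1.
Divide row 2 by 1; eliminate column c from the other rows.
After both pivots, the entry at constraint row 1, column a is 3.

3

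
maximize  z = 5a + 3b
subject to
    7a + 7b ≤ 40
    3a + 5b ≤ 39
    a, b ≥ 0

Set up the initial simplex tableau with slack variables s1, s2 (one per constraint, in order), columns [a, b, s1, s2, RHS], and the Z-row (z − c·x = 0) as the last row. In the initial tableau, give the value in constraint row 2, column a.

3

Constraint 2 has coefficient 3 on a.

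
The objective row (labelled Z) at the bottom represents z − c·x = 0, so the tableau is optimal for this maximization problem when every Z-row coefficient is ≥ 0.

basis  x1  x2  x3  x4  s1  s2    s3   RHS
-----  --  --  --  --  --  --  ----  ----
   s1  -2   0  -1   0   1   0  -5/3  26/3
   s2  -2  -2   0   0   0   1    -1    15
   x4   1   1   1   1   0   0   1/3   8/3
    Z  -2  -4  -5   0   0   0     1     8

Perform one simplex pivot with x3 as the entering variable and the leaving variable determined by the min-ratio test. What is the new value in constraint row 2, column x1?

Ratio test on column x3 — row 1: entry -1 ≤ 0; row 2: entry 0 ≤ 0; row 3: (8/3)/1 = 8/3. Minimum is 8/3 at row 3 (x4 leaves); pivot element 1.
Divide row 3 by 1; eliminate column x3 from the other rows.
Row 2 update in column x1: -2 − 0·1 = -2.

-2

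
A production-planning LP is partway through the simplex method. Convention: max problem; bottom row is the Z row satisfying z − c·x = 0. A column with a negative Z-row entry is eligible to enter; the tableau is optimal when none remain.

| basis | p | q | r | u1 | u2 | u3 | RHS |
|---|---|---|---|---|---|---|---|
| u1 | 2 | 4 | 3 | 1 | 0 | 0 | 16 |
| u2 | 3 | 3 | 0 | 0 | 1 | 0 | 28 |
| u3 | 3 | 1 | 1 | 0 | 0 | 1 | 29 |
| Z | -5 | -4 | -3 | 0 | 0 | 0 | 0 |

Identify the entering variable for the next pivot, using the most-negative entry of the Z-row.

p

Negative Z-row entries: p: -5, q: -4, r: -3.
The most negative is -5 in column p, so p enters.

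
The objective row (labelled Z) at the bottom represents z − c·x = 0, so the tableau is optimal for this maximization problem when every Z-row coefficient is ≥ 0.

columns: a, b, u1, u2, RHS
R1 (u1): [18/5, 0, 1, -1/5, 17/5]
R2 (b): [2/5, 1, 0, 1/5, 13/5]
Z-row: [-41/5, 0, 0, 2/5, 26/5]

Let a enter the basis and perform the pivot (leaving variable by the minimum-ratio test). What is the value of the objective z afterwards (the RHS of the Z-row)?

Ratio test on column a — row 1: (17/5)/(18/5) = 17/18; row 2: (13/5)/(2/5) = 13/2. Minimum is 17/18 at row 1 (u1 leaves); pivot element 18/5.
Pivot on row 1; the Z-row RHS becomes 26/5 − (-41/5)·(17/18) = 233/18.

233/18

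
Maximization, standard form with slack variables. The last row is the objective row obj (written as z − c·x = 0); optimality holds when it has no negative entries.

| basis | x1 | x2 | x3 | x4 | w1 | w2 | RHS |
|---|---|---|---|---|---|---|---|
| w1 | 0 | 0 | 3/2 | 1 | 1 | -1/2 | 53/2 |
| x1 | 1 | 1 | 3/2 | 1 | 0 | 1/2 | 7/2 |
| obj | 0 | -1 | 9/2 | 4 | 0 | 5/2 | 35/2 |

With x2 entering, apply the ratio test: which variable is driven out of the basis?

Column x2 entries and ratios — w1: 0 ≤ 0, skip; x1: (7/2)/1 = 7/2.
Smallest ratio is 7/2 in the row of x1, so x1 leaves.

x1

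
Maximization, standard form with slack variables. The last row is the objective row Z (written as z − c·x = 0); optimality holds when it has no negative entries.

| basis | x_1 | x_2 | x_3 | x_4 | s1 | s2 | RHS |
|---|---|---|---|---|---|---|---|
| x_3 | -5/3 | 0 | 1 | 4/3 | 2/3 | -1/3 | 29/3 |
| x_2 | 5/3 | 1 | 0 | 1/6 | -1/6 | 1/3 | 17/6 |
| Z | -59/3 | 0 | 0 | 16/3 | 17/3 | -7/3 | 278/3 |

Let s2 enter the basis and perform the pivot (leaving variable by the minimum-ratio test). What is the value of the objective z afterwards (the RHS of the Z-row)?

Ratio test on column s2 — row 1: entry -1/3 ≤ 0; row 2: (17/6)/(1/3) = 17/2. Minimum is 17/2 at row 2 (x_2 leaves); pivot element 1/3.
Pivot on row 2; the Z-row RHS becomes 278/3 − (-7/3)·(17/2) = 225/2.

225/2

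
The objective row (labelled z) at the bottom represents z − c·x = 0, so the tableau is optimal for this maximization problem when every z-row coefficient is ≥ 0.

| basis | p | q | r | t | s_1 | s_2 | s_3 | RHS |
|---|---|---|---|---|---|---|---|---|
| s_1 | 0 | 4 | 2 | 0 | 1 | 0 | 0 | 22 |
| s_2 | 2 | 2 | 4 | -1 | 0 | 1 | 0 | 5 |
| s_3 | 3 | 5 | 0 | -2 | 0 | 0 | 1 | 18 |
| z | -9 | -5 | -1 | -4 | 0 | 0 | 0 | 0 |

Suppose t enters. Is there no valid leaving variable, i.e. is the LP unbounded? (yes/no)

Every constraint-row entry in column t is ≤ 0, so increasing t is unbounded.

yes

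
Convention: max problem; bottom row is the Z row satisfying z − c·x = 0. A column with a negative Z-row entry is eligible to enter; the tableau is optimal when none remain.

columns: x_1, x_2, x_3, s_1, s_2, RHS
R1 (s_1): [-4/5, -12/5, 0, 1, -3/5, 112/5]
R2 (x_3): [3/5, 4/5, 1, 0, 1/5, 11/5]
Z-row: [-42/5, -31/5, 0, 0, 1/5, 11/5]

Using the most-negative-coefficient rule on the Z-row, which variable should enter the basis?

Negative Z-row entries: x_1: -42/5, x_2: -31/5.
The most negative is -42/5 in column x_1, so x_1 enters.

x_1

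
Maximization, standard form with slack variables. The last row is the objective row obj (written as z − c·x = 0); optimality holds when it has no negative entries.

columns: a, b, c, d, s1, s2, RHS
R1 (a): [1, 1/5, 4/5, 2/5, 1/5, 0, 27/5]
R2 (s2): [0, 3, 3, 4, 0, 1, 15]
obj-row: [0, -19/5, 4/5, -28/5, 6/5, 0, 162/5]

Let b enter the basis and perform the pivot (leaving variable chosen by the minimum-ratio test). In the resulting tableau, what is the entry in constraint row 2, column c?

1

Ratio test on column b — row 1: (27/5)/(1/5) = 27; row 2: 15/3 = 5. Minimum is 5 at row 2 (s2 leaves); pivot element 3.
Divide row 2 by 3; eliminate column b from the other rows.
In the new row 2, the c entry is the old entry divided by the pivot: 3/3 = 1.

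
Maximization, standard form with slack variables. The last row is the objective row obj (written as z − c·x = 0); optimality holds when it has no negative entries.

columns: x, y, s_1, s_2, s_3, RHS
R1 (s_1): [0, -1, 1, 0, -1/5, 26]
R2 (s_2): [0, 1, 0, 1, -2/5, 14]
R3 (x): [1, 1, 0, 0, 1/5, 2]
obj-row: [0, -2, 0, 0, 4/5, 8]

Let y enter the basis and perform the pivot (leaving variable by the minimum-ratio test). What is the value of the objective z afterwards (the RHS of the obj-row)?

Ratio test on column y — row 1: entry -1 ≤ 0; row 2: 14/1 = 14; row 3: 2/1 = 2. Minimum is 2 at row 3 (x leaves); pivot element 1.
Pivot on row 3; the obj-row RHS becomes 8 − (-2)·2 = 12.

12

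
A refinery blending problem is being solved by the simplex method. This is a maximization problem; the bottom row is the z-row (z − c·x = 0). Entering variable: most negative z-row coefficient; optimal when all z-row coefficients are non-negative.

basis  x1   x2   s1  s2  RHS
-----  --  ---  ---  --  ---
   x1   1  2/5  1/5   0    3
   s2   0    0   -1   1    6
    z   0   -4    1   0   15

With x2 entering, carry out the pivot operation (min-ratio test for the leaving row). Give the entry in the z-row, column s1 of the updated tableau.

Ratio test on column x2 — row 1: 3/(2/5) = 15/2; row 2: entry 0 ≤ 0. Minimum is 15/2 at row 1 (x1 leaves); pivot element 2/5.
Divide row 1 by 2/5; eliminate column x2 from the other rows.
z-row update in column s1: 1 − (-4)·(1/2) = 3.

3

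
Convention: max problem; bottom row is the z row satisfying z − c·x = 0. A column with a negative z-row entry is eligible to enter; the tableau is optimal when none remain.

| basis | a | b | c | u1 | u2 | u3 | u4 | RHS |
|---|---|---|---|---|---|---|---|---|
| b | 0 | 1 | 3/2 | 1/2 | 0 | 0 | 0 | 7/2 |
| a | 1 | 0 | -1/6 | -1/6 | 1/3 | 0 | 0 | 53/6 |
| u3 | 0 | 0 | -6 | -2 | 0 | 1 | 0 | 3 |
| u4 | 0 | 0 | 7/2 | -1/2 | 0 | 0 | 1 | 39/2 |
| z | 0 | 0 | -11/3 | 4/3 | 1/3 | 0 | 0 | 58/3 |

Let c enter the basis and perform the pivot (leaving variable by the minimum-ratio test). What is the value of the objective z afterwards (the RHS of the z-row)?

Ratio test on column c — row 1: (7/2)/(3/2) = 7/3; row 2: entry -1/6 ≤ 0; row 3: entry -6 ≤ 0; row 4: (39/2)/(7/2) = 39/7. Minimum is 7/3 at row 1 (b leaves); pivot element 3/2.
Pivot on row 1; the z-row RHS becomes 58/3 − (-11/3)·(7/3) = 251/9.

251/9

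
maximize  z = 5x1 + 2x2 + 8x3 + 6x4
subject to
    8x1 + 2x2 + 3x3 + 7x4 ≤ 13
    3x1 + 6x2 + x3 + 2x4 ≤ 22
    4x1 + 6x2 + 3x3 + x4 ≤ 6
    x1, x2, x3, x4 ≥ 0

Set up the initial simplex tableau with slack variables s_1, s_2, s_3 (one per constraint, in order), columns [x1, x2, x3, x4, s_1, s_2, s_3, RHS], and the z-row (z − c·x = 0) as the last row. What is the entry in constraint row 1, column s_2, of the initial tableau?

0

Slack s_2 belongs to constraint 2; its column is the unit vector e_2, so the entry in row 1 is 0.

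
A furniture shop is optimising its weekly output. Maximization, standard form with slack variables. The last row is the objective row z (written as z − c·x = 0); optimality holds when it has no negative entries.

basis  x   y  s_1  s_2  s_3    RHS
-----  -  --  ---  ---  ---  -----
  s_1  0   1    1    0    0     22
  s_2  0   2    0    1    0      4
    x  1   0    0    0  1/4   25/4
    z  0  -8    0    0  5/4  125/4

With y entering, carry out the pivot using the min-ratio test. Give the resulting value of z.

189/4

Ratio test on column y — row 1: 22/1 = 22; row 2: 4/2 = 2; row 3: entry 0 ≤ 0. Minimum is 2 at row 2 (s_2 leaves); pivot element 2.
Pivot on row 2; the z-row RHS becomes 125/4 − (-8)·2 = 189/4.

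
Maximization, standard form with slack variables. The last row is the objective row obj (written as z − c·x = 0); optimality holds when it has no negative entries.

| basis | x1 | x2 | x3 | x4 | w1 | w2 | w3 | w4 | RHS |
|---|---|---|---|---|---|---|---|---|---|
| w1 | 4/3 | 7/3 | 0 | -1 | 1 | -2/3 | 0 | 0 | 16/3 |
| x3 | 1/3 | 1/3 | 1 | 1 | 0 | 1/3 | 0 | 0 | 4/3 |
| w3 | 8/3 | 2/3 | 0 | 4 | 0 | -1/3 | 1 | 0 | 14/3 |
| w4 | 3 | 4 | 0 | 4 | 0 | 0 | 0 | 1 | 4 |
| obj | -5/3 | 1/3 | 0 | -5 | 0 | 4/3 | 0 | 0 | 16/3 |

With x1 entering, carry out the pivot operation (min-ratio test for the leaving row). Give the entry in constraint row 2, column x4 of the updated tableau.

5/9

Ratio test on column x1 — row 1: (16/3)/(4/3) = 4; row 2: (4/3)/(1/3) = 4; row 3: (14/3)/(8/3) = 7/4; row 4: 4/3 = 4/3. Minimum is 4/3 at row 4 (w4 leaves); pivot element 3.
Divide row 4 by 3; eliminate column x1 from the other rows.
Row 2 update in column x4: 1 − (1/3)·(4/3) = 5/9.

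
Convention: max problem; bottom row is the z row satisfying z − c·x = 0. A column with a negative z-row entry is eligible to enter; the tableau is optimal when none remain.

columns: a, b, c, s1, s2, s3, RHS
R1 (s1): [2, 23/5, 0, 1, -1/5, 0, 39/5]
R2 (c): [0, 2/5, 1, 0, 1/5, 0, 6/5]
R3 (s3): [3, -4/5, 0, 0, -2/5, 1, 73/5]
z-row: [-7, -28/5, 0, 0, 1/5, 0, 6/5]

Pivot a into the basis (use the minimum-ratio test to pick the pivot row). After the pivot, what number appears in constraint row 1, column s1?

Ratio test on column a — row 1: (39/5)/2 = 39/10; row 2: entry 0 ≤ 0; row 3: (73/5)/3 = 73/15. Minimum is 39/10 at row 1 (s1 leaves); pivot element 2.
Divide row 1 by 2; eliminate column a from the other rows.
In the new row 1, the s1 entry is the old entry divided by the pivot: 1/2 = 1/2.

1/2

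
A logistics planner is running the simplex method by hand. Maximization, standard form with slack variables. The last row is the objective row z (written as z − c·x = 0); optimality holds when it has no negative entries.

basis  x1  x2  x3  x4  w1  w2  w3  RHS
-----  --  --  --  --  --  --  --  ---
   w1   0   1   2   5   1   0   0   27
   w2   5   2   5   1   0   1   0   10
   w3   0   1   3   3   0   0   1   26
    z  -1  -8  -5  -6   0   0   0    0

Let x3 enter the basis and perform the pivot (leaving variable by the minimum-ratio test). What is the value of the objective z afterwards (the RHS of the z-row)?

10

Ratio test on column x3 — row 1: 27/2 = 27/2; row 2: 10/5 = 2; row 3: 26/3 = 26/3. Minimum is 2 at row 2 (w2 leaves); pivot element 5.
Pivot on row 2; the z-row RHS becomes 0 − (-5)·2 = 10.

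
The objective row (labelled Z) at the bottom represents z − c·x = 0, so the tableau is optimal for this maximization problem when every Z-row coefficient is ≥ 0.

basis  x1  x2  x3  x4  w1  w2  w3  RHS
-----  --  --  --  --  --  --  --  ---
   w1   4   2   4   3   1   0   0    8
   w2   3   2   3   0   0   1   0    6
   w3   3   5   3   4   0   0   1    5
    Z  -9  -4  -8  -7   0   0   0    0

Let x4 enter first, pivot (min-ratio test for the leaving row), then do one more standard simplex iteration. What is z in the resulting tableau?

Ratio test on column x4 — row 1: 8/3 = 8/3; row 2: entry 0 ≤ 0; row 3: 5/4 = 5/4. Minimum is 5/4 at row 3 (w3 leaves); pivot element 4.
Pivot on row 3; the Z-row RHS becomes 0 − (-7)·(5/4) = 35/4.
Next entering variable (most negative Z-row entry -15/4): x1.
Ratio test on column x1 — row 1: (17/4)/(7/4) = 17/7; row 2: 6/3 = 2; row 3: (5/4)/(3/4) = 5/3. Minimum is 5/3 at row 3 (x4 leaves); pivot element 3/4.
After the second pivot the Z-row RHS is 35/4 − (-15/4)·(5/3) = 15.

15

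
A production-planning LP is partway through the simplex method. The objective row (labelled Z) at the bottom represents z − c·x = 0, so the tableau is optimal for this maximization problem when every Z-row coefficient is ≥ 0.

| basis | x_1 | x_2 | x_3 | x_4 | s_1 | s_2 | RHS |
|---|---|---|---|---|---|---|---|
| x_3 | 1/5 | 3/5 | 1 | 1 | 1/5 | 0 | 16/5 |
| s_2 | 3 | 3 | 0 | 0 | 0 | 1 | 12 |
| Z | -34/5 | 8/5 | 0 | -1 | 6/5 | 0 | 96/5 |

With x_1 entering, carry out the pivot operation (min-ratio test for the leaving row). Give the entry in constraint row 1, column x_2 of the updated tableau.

Ratio test on column x_1 — row 1: (16/5)/(1/5) = 16; row 2: 12/3 = 4. Minimum is 4 at row 2 (s_2 leaves); pivot element 3.
Divide row 2 by 3; eliminate column x_1 from the other rows.
Row 1 update in column x_2: 3/5 − (1/5)·1 = 2/5.

2/5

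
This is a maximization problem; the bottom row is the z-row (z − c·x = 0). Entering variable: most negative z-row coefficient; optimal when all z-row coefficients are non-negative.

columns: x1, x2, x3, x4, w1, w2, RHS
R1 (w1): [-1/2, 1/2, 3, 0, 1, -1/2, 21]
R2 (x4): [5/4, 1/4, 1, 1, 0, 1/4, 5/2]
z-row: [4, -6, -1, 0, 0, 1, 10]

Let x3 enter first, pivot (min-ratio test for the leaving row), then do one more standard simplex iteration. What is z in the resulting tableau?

Ratio test on column x3 — row 1: 21/3 = 7; row 2: (5/2)/1 = 5/2. Minimum is 5/2 at row 2 (x4 leaves); pivot element 1.
Pivot on row 2; the z-row RHS becomes 10 − (-1)·(5/2) = 25/2.
Next entering variable (most negative z-row entry -23/4): x2.
Ratio test on column x2 — row 1: entry -1/4 ≤ 0; row 2: (5/2)/(1/4) = 10. Minimum is 10 at row 2 (x3 leaves); pivot element 1/4.
After the second pivot the z-row RHS is 25/2 − (-23/4)·10 = 70.

70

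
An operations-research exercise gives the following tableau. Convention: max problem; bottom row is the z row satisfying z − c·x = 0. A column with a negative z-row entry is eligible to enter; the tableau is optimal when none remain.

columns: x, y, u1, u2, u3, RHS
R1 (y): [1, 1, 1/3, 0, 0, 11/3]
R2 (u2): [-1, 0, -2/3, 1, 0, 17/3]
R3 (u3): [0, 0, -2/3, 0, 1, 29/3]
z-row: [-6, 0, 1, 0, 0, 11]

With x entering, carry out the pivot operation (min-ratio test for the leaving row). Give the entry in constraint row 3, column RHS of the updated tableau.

Ratio test on column x — row 1: (11/3)/1 = 11/3; row 2: entry -1 ≤ 0; row 3: entry 0 ≤ 0. Minimum is 11/3 at row 1 (y leaves); pivot element 1.
Divide row 1 by 1; eliminate column x from the other rows.
Row 3 update in column RHS: 29/3 − 0·(11/3) = 29/3.

29/3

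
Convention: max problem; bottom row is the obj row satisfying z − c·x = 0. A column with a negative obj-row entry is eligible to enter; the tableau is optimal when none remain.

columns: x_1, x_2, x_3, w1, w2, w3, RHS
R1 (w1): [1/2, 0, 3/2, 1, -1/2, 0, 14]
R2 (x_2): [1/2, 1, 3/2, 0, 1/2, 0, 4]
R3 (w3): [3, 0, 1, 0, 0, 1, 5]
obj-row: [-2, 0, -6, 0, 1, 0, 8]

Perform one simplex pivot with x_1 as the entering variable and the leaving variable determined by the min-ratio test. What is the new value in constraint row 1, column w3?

Ratio test on column x_1 — row 1: 14/(1/2) = 28; row 2: 4/(1/2) = 8; row 3: 5/3 = 5/3. Minimum is 5/3 at row 3 (w3 leaves); pivot element 3.
Divide row 3 by 3; eliminate column x_1 from the other rows.
Row 1 update in column w3: 0 − (1/2)·(1/3) = -1/6.

-1/6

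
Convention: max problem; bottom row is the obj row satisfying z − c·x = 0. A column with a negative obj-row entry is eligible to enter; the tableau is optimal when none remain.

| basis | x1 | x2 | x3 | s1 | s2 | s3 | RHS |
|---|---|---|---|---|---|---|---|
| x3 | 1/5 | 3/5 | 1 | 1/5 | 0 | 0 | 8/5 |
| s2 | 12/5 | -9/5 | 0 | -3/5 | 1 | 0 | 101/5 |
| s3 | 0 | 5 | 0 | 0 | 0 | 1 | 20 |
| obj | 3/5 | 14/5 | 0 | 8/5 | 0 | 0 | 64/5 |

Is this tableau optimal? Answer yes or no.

yes

Every obj-row coefficient is ≥ 0, so the tableau is optimal.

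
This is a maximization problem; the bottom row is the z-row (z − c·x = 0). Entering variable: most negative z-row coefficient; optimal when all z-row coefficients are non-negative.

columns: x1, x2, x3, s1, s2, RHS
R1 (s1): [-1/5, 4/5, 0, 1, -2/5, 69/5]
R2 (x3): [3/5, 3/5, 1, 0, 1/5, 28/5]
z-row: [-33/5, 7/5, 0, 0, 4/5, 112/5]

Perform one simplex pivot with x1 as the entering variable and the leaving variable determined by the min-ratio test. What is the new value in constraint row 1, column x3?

1/3

Ratio test on column x1 — row 1: entry -1/5 ≤ 0; row 2: (28/5)/(3/5) = 28/3. Minimum is 28/3 at row 2 (x3 leaves); pivot element 3/5.
Divide row 2 by 3/5; eliminate column x1 from the other rows.
Row 1 update in column x3: 0 − (-1/5)·(5/3) = 1/3.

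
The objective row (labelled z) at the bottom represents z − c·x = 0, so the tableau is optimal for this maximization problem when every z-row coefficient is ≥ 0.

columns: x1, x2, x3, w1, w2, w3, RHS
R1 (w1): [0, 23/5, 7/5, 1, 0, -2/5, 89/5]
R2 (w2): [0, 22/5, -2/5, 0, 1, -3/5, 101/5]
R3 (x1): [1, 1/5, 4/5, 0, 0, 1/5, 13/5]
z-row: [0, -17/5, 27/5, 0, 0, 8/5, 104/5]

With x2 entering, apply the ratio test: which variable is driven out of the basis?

w1

Column x2 entries and ratios — w1: (89/5)/(23/5) = 89/23; w2: (101/5)/(22/5) = 101/22; x1: (13/5)/(1/5) = 13.
Smallest ratio is 89/23 in the row of w1, so w1 leaves.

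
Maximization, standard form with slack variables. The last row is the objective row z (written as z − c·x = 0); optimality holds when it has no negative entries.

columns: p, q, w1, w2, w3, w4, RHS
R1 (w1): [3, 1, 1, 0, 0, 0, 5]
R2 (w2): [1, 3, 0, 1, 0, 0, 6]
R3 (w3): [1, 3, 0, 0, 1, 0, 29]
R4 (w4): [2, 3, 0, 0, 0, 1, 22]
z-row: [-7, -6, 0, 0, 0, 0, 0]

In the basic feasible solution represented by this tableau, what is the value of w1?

w1 is basic (row 1); its value is the RHS of that row, 5.

5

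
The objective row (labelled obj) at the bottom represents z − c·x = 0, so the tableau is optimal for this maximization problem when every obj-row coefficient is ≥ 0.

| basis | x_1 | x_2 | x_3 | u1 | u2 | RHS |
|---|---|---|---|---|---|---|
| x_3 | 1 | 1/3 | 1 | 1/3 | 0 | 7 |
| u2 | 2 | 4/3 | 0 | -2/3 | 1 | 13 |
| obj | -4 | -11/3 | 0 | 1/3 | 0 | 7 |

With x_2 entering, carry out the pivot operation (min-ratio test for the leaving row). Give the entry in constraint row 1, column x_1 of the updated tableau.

Ratio test on column x_2 — row 1: 7/(1/3) = 21; row 2: 13/(4/3) = 39/4. Minimum is 39/4 at row 2 (u2 leaves); pivot element 4/3.
Divide row 2 by 4/3; eliminate column x_2 from the other rows.
Row 1 update in column x_1: 1 − (1/3)·(3/2) = 1/2.

1/2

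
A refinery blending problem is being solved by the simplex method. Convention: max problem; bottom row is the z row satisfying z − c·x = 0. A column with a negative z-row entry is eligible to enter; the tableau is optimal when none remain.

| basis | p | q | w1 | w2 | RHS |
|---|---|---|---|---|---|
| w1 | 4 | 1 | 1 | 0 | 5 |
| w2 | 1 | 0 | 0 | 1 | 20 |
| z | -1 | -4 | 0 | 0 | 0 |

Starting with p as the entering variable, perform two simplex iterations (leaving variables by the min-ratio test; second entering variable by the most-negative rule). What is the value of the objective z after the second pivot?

20

Ratio test on column p — row 1: 5/4 = 5/4; row 2: 20/1 = 20. Minimum is 5/4 at row 1 (w1 leaves); pivot element 4.
Pivot on row 1; the z-row RHS becomes 0 − (-1)·(5/4) = 5/4.
Next entering variable (most negative z-row entry -15/4): q.
Ratio test on column q — row 1: (5/4)/(1/4) = 5; row 2: entry -1/4 ≤ 0. Minimum is 5 at row 1 (p leaves); pivot element 1/4.
After the second pivot the z-row RHS is 5/4 − (-15/4)·5 = 20.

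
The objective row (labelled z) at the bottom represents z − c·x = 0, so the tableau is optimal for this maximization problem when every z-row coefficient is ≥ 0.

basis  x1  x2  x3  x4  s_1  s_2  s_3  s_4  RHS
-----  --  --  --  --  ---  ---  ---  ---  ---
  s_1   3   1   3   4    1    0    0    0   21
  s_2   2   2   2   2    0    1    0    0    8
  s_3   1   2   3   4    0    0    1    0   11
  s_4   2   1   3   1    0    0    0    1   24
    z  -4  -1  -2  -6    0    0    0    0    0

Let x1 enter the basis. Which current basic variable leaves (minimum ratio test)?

Column x1 entries and ratios — s_1: 21/3 = 7; s_2: 8/2 = 4; s_3: 11/1 = 11; s_4: 24/2 = 12.
Smallest ratio is 4 in the row of s_2, so s_2 leaves.

s_2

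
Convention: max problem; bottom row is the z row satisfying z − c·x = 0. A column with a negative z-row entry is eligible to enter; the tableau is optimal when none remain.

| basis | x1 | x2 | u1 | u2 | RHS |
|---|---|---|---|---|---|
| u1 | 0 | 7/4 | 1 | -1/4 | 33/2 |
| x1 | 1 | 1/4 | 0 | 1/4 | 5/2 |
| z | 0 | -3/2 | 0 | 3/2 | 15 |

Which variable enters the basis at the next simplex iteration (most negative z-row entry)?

Negative z-row entries: x2: -3/2.
The most negative is -3/2 in column x2, so x2 enters.

x2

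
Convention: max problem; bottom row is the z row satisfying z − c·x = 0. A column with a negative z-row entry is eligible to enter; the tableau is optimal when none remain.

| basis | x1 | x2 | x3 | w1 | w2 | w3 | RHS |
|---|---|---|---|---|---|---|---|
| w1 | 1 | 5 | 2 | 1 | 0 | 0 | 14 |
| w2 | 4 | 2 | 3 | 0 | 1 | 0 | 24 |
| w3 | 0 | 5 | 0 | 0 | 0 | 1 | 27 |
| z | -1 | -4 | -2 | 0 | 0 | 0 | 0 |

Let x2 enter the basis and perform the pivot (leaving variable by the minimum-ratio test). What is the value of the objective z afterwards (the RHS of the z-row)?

Ratio test on column x2 — row 1: 14/5 = 14/5; row 2: 24/2 = 12; row 3: 27/5 = 27/5. Minimum is 14/5 at row 1 (w1 leaves); pivot element 5.
Pivot on row 1; the z-row RHS becomes 0 − (-4)·(14/5) = 56/5.

56/5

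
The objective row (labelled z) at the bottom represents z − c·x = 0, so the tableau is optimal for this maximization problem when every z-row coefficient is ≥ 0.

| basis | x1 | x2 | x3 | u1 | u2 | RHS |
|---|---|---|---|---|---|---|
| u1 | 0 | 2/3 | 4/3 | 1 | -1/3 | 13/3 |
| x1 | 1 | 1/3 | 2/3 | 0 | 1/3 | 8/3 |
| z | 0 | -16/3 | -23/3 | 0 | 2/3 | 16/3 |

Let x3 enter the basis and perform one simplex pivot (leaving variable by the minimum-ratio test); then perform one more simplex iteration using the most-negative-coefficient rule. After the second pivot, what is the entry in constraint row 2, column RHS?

Ratio test on column x3 — row 1: (13/3)/(4/3) = 13/4; row 2: (8/3)/(2/3) = 4. Minimum is 13/4 at row 1 (u1 leaves); pivot element 4/3.
Divide row 1 by 4/3; eliminate column x3 from the other rows.
Second iteration: most negative z-row entry is -3/2 in column x2, so x2 enters.
Ratio test on column x2 — row 1: (13/4)/(1/2) = 13/2; row 2: entry 0 ≤ 0. Minimum is 13/2 at row 1 (x3 leaves); pivot element 1/2.
Divide row 1 by 1/2; eliminate column x2 from the other rows.
After both pivots, the entry at constraint row 2, column RHS is 1/2.

1/2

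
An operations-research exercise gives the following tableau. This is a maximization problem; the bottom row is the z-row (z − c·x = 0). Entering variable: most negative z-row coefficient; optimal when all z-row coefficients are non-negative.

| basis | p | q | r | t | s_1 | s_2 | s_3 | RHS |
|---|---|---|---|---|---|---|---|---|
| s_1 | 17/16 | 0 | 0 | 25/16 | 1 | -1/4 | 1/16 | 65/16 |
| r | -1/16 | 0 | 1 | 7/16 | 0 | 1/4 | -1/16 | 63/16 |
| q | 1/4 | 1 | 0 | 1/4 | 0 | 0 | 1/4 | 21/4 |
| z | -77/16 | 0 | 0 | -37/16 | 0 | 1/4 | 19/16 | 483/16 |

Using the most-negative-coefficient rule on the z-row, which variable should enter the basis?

p

Negative z-row entries: p: -77/16, t: -37/16.
The most negative is -77/16 in column p, so p enters.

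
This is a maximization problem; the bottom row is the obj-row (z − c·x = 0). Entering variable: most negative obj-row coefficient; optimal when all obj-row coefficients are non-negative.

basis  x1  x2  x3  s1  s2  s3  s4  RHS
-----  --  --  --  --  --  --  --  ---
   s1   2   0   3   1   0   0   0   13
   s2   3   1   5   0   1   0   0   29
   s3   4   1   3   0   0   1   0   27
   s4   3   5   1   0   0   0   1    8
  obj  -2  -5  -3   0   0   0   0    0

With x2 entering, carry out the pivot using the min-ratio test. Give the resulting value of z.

Ratio test on column x2 — row 1: entry 0 ≤ 0; row 2: 29/1 = 29; row 3: 27/1 = 27; row 4: 8/5 = 8/5. Minimum is 8/5 at row 4 (s4 leaves); pivot element 5.
Pivot on row 4; the obj-row RHS becomes 0 − (-5)·(8/5) = 8.

8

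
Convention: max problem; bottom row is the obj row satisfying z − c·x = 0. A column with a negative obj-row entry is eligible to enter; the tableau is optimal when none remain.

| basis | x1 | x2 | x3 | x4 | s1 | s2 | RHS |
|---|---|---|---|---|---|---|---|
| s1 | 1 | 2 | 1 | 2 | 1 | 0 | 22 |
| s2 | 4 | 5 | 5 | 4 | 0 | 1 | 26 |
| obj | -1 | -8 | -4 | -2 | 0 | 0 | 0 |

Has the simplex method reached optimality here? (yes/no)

no

The obj-row has a negative entry -8 in column x2, so it is not optimal.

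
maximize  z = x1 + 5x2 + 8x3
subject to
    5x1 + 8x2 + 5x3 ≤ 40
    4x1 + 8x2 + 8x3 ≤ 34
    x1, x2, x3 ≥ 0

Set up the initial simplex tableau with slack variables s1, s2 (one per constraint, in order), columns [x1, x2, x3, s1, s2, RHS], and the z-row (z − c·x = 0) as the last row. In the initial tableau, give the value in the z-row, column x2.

The z-row carries the negated objective coefficients: the x2 entry is -5.

-5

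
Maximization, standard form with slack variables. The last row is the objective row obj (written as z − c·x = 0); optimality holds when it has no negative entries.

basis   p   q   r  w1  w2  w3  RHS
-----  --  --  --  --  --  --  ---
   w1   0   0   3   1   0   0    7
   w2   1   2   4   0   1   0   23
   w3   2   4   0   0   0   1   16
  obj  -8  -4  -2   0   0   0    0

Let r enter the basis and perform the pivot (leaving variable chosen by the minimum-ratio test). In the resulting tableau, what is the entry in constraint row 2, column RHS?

41/3

Ratio test on column r — row 1: 7/3 = 7/3; row 2: 23/4 = 23/4; row 3: entry 0 ≤ 0. Minimum is 7/3 at row 1 (w1 leaves); pivot element 3.
Divide row 1 by 3; eliminate column r from the other rows.
Row 2 update in column RHS: 23 − 4·(7/3) = 41/3.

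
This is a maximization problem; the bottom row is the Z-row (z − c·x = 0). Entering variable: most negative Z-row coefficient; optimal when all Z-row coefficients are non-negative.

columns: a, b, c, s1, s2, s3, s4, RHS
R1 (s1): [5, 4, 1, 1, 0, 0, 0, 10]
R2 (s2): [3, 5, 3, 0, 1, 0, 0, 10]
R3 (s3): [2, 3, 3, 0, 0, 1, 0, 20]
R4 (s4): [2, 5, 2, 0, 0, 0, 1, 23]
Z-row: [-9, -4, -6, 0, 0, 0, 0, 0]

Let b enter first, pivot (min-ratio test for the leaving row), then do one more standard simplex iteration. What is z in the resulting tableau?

Ratio test on column b — row 1: 10/4 = 5/2; row 2: 10/5 = 2; row 3: 20/3 = 20/3; row 4: 23/5 = 23/5. Minimum is 2 at row 2 (s2 leaves); pivot element 5.
Pivot on row 2; the Z-row RHS becomes 0 − (-4)·2 = 8.
Next entering variable (most negative Z-row entry -33/5): a.
Ratio test on column a — row 1: 2/(13/5) = 10/13; row 2: 2/(3/5) = 10/3; row 3: 14/(1/5) = 70; row 4: entry -1 ≤ 0. Minimum is 10/13 at row 1 (s1 leaves); pivot element 13/5.
After the second pivot the Z-row RHS is 8 − (-33/5)·(10/13) = 170/13.

170/13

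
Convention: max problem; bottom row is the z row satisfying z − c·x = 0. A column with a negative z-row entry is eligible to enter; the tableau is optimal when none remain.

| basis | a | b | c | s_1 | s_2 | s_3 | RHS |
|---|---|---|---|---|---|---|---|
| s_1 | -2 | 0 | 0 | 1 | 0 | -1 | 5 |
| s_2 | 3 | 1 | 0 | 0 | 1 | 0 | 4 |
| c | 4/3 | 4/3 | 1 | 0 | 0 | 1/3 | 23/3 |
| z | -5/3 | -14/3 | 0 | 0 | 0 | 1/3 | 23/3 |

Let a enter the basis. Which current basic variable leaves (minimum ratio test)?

Column a entries and ratios — s_1: -2 ≤ 0, skip; s_2: 4/3 = 4/3; c: (23/3)/(4/3) = 23/4.
Smallest ratio is 4/3 in the row of s_2, so s_2 leaves.

s_2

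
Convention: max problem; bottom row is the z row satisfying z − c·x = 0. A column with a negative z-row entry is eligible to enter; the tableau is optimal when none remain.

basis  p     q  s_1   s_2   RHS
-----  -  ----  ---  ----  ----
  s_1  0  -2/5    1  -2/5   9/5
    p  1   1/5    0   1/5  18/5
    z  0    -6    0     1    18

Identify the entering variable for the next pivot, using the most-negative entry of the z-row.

q

Negative z-row entries: q: -6.
The most negative is -6 in column q, so q enters.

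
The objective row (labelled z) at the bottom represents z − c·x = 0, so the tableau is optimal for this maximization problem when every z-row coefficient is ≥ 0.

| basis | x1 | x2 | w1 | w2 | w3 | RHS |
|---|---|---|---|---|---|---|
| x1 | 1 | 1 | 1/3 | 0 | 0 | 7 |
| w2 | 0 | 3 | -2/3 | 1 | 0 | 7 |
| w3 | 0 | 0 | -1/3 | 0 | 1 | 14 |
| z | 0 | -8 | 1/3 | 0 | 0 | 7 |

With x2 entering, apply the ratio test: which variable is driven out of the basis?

w2

Column x2 entries and ratios — x1: 7/1 = 7; w2: 7/3 = 7/3; w3: 0 ≤ 0, skip.
Smallest ratio is 7/3 in the row of w2, so w2 leaves.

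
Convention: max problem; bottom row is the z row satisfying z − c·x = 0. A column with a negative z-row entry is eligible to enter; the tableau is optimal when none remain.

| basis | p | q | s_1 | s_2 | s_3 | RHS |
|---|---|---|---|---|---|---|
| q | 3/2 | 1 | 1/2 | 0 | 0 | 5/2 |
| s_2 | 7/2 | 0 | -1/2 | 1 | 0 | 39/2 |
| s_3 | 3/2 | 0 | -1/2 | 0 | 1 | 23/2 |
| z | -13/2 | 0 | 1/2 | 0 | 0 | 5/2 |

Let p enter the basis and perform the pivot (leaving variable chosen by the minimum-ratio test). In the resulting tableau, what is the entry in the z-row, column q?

Ratio test on column p — row 1: (5/2)/(3/2) = 5/3; row 2: (39/2)/(7/2) = 39/7; row 3: (23/2)/(3/2) = 23/3. Minimum is 5/3 at row 1 (q leaves); pivot element 3/2.
Divide row 1 by 3/2; eliminate column p from the other rows.
z-row update in column q: 0 − (-13/2)·(2/3) = 13/3.

13/3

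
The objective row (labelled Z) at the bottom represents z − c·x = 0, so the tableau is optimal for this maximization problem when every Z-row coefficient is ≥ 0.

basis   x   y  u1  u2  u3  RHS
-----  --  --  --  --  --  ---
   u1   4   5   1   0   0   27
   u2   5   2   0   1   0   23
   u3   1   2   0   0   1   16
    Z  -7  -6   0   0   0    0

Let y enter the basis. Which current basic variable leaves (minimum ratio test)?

Column y entries and ratios — u1: 27/5 = 27/5; u2: 23/2 = 23/2; u3: 16/2 = 8.
Smallest ratio is 27/5 in the row of u1, so u1 leaves.

u1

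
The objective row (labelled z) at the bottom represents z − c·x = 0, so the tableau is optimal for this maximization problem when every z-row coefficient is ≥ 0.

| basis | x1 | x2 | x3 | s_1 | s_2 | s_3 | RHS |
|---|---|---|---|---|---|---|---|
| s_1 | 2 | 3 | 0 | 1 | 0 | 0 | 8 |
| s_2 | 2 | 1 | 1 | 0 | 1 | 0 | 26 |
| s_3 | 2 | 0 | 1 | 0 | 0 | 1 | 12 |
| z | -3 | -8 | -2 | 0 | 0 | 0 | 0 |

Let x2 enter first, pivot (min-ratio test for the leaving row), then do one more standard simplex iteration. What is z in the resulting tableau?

136/3

Ratio test on column x2 — row 1: 8/3 = 8/3; row 2: 26/1 = 26; row 3: entry 0 ≤ 0. Minimum is 8/3 at row 1 (s_1 leaves); pivot element 3.
Pivot on row 1; the z-row RHS becomes 0 − (-8)·(8/3) = 64/3.
Next entering variable (most negative z-row entry -2): x3.
Ratio test on column x3 — row 1: entry 0 ≤ 0; row 2: (70/3)/1 = 70/3; row 3: 12/1 = 12. Minimum is 12 at row 3 (s_3 leaves); pivot element 1.
After the second pivot the z-row RHS is 64/3 − (-2)·12 = 136/3.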